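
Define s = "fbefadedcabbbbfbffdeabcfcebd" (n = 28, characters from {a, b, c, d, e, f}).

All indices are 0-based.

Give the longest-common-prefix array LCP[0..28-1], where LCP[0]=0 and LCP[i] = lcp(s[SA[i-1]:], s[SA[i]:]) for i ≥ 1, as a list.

rank→(start, suffix):
  0 → (9, 'abbbbfbffdeabcfcebd')
  1 → (20, 'abcfcebd')
  2 → (4, 'adedcabbbbfbffdeabcfcebd')
  3 → (10, 'bbbbfbffdeabcfcebd')
  4 → (11, 'bbbfbffdeabcfcebd')
  5 → (12, 'bbfbffdeabcfcebd')
  6 → (21, 'bcfcebd')
  7 → (26, 'bd')
  8 → (1, 'befadedcabbbbfbffdeabcfcebd')
  9 → (13, 'bfbffdeabcfcebd')
  10 → (15, 'bffdeabcfcebd')
  11 → (8, 'cabbbbfbffdeabcfcebd')
  12 → (24, 'cebd')
  13 → (22, 'cfcebd')
  14 → (27, 'd')
  15 → (7, 'dcabbbbfbffdeabcfcebd')
  16 → (18, 'deabcfcebd')
  17 → (5, 'dedcabbbbfbffdeabcfcebd')
  18 → (19, 'eabcfcebd')
  19 → (25, 'ebd')
  20 → (6, 'edcabbbbfbffdeabcfcebd')
  21 → (2, 'efadedcabbbbfbffdeabcfcebd')
  22 → (3, 'fadedcabbbbfbffdeabcfcebd')
  23 → (0, 'fbefadedcabbbbfbffdeabcfcebd')
  24 → (14, 'fbffdeabcfcebd')
  25 → (23, 'fcebd')
  26 → (17, 'fdeabcfcebd')
  27 → (16, 'ffdeabcfcebd')

SA = [9, 20, 4, 10, 11, 12, 21, 26, 1, 13, 15, 8, 24, 22, 27, 7, 18, 5, 19, 25, 6, 2, 3, 0, 14, 23, 17, 16]
[i] adj suffixes → lcp
  [1] 9/20 → 2 ('ab')
  [2] 20/4 → 1 ('a')
  [3] 4/10 → 0 ('')
  [4] 10/11 → 3 ('bbb')
  [5] 11/12 → 2 ('bb')
  [6] 12/21 → 1 ('b')
  [7] 21/26 → 1 ('b')
  [8] 26/1 → 1 ('b')
  [9] 1/13 → 1 ('b')
  [10] 13/15 → 2 ('bf')
  [11] 15/8 → 0 ('')
  [12] 8/24 → 1 ('c')
  [13] 24/22 → 1 ('c')
  [14] 22/27 → 0 ('')
  [15] 27/7 → 1 ('d')
  [16] 7/18 → 1 ('d')
  [17] 18/5 → 2 ('de')
  [18] 5/19 → 0 ('')
  [19] 19/25 → 1 ('e')
  [20] 25/6 → 1 ('e')
  [21] 6/2 → 1 ('e')
  [22] 2/3 → 0 ('')
  [23] 3/0 → 1 ('f')
  [24] 0/14 → 2 ('fb')
  [25] 14/23 → 1 ('f')
  [26] 23/17 → 1 ('f')
  [27] 17/16 → 1 ('f')

[0, 2, 1, 0, 3, 2, 1, 1, 1, 1, 2, 0, 1, 1, 0, 1, 1, 2, 0, 1, 1, 1, 0, 1, 2, 1, 1, 1]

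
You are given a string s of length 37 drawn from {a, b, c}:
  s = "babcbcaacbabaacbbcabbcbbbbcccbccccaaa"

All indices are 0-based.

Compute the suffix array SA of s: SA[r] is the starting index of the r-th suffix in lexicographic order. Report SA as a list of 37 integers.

[36, 35, 34, 6, 12, 10, 18, 1, 7, 13, 11, 9, 0, 22, 23, 15, 19, 24, 4, 16, 20, 2, 25, 29, 33, 5, 17, 8, 21, 14, 3, 28, 32, 27, 31, 26, 30]

rank→(start, suffix):
  0 → (36, 'a')
  1 → (35, 'aa')
  2 → (34, 'aaa')
  3 → (6, 'aacbabaacbbcabbcbbbbcccbccccaaa')
  4 → (12, 'aacbbcabbcbbbbcccbccccaaa')
  5 → (10, 'abaacbbcabbcbbbbcccbccccaaa')
  6 → (18, 'abbcbbbbcccbccccaaa')
  7 → (1, 'abcbcaacbabaacbbcabbcbbbbcccbccccaaa')
  8 → (7, 'acbabaacbbcabbcbbbbcccbccccaaa')
  9 → (13, 'acbbcabbcbbbbcccbccccaaa')
  10 → (11, 'baacbbcabbcbbbbcccbccccaaa')
  11 → (9, 'babaacbbcabbcbbbbcccbccccaaa')
  12 → (0, 'babcbcaacbabaacbbcabbcbbbbcccbccccaaa')
  13 → (22, 'bbbbcccbccccaaa')
  14 → (23, 'bbbcccbccccaaa')
  15 → (15, 'bbcabbcbbbbcccbccccaaa')
  16 → (19, 'bbcbbbbcccbccccaaa')
  17 → (24, 'bbcccbccccaaa')
  18 → (4, 'bcaacbabaacbbcabbcbbbbcccbccccaaa')
  19 → (16, 'bcabbcbbbbcccbccccaaa')
  20 → (20, 'bcbbbbcccbccccaaa')
  21 → (2, 'bcbcaacbabaacbbcabbcbbbbcccbccccaaa')
  22 → (25, 'bcccbccccaaa')
  23 → (29, 'bccccaaa')
  24 → (33, 'caaa')
  25 → (5, 'caacbabaacbbcabbcbbbbcccbccccaaa')
  26 → (17, 'cabbcbbbbcccbccccaaa')
  27 → (8, 'cbabaacbbcabbcbbbbcccbccccaaa')
  28 → (21, 'cbbbbcccbccccaaa')
  29 → (14, 'cbbcabbcbbbbcccbccccaaa')
  30 → (3, 'cbcaacbabaacbbcabbcbbbbcccbccccaaa')
  31 → (28, 'cbccccaaa')
  32 → (32, 'ccaaa')
  33 → (27, 'ccbccccaaa')
  34 → (31, 'cccaaa')
  35 → (26, 'cccbccccaaa')
  36 → (30, 'ccccaaa')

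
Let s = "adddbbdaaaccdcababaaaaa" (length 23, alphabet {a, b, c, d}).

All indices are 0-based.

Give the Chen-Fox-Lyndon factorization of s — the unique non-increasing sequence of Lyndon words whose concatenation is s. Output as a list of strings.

["adddbbd", "aaaccdcabab", "a", "a", "a", "a", "a"]

emit factor 1: 'adddbbd' (i=0, period=7)
emit factor 2: 'aaaccdcabab' (i=7, period=11)
emit factor 3: 'a' (i=18, period=1)
emit factor 4: 'a' (i=19, period=1)
emit factor 5: 'a' (i=20, period=1)
emit factor 6: 'a' (i=21, period=1)
emit factor 7: 'a' (i=22, period=1)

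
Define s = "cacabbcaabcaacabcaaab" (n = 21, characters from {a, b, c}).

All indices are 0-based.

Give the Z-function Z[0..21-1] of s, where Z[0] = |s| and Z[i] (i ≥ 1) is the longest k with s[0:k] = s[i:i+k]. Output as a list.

Z[0]=21
i=1: i≥r, start 0; Z[1]=0
i=2: i≥r, start 0; Z[2]=2 extend→box=[2,4)
i=3: min(r-i=1, Z[1]=0)=0; Z[3]=0
i=4: i≥r, start 0; Z[4]=0
i=5: i≥r, start 0; Z[5]=0
i=6: i≥r, start 0; Z[6]=2 extend→box=[6,8)
i=7: min(r-i=1, Z[1]=0)=0; Z[7]=0
i=8: i≥r, start 0; Z[8]=0
i=9: i≥r, start 0; Z[9]=0
i=10: i≥r, start 0; Z[10]=2 extend→box=[10,12)
i=11: min(r-i=1, Z[1]=0)=0; Z[11]=0
i=12: i≥r, start 0; Z[12]=0
i=13: i≥r, start 0; Z[13]=2 extend→box=[13,15)
i=14: min(r-i=1, Z[1]=0)=0; Z[14]=0
i=15: i≥r, start 0; Z[15]=0
i=16: i≥r, start 0; Z[16]=2 extend→box=[16,18)
i=17: min(r-i=1, Z[1]=0)=0; Z[17]=0
i=18: i≥r, start 0; Z[18]=0
i=19: i≥r, start 0; Z[19]=0
i=20: i≥r, start 0; Z[20]=0

[21, 0, 2, 0, 0, 0, 2, 0, 0, 0, 2, 0, 0, 2, 0, 0, 2, 0, 0, 0, 0]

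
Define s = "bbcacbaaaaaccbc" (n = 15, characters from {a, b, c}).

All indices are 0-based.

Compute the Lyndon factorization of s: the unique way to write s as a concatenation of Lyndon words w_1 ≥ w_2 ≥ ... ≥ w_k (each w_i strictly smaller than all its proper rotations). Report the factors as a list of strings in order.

emit factor 1: 'bbc' (i=0, period=3)
emit factor 2: 'acb' (i=3, period=3)
emit factor 3: 'aaaaaccbc' (i=6, period=9)

["bbc", "acb", "aaaaaccbc"]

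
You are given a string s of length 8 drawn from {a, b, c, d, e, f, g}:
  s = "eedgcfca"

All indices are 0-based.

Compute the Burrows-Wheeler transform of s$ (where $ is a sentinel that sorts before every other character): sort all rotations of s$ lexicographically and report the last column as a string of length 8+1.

acfgee$cd

rank  rotation   last
    0  $eedgcfca  a
    1  a$eedgcfc  c
    2  ca$eedgcf  f
    3  cfca$eedg  g
    4  dgcfca$ee  e
    5  edgcfca$e  e
    6  eedgcfca$  $
    7  fca$eedgc  c
    8  gcfca$eed  d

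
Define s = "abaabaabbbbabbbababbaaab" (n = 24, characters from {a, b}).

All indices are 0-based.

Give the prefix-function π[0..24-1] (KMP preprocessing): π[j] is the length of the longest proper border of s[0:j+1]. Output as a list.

π[0] = 0
j=1 s[j]='b': π[1]=0 (border '')
j=2 s[j]='a': π[2]=1 (border 'a')
j=3 s[j]='a': k: 1→0; π[3]=1 (border 'a')
j=4 s[j]='b': π[4]=2 (border 'ab')
j=5 s[j]='a': π[5]=3 (border 'aba')
j=6 s[j]='a': π[6]=4 (border 'abaa')
j=7 s[j]='b': π[7]=5 (border 'abaab')
j=8 s[j]='b': k: 5→2→0; π[8]=0 (border '')
j=9 s[j]='b': π[9]=0 (border '')
j=10 s[j]='b': π[10]=0 (border '')
j=11 s[j]='a': π[11]=1 (border 'a')
j=12 s[j]='b': π[12]=2 (border 'ab')
j=13 s[j]='b': k: 2→0; π[13]=0 (border '')
j=14 s[j]='b': π[14]=0 (border '')
j=15 s[j]='a': π[15]=1 (border 'a')
j=16 s[j]='b': π[16]=2 (border 'ab')
j=17 s[j]='a': π[17]=3 (border 'aba')
j=18 s[j]='b': k: 3→1; π[18]=2 (border 'ab')
j=19 s[j]='b': k: 2→0; π[19]=0 (border '')
j=20 s[j]='a': π[20]=1 (border 'a')
j=21 s[j]='a': k: 1→0; π[21]=1 (border 'a')
j=22 s[j]='a': k: 1→0; π[22]=1 (border 'a')
j=23 s[j]='b': π[23]=2 (border 'ab')

[0, 0, 1, 1, 2, 3, 4, 5, 0, 0, 0, 1, 2, 0, 0, 1, 2, 3, 2, 0, 1, 1, 1, 2]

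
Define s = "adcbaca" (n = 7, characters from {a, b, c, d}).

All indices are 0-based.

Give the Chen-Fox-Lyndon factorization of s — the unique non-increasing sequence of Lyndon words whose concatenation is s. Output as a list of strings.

["adcb", "ac", "a"]

emit factor 1: 'adcb' (i=0, period=4)
emit factor 2: 'ac' (i=4, period=2)
emit factor 3: 'a' (i=6, period=1)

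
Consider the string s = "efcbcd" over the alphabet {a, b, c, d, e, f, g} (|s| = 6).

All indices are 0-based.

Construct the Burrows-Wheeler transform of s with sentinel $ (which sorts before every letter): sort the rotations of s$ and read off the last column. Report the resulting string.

dcfbc$e

rank  rotation last
    0  $efcbcd  d
    1  bcd$efc  c
    2  cbcd$ef  f
    3  cd$efcb  b
    4  d$efcbc  c
    5  efcbcd$  $
    6  fcbcd$e  e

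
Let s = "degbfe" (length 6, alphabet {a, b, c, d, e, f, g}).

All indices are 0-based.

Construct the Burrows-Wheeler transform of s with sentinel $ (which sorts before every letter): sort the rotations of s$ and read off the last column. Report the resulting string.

eg$fdbe

rank  rotation last
    0  $degbfe  e
    1  bfe$deg  g
    2  degbfe$  $
    3  e$degbf  f
    4  egbfe$d  d
    5  fe$degb  b
    6  gbfe$de  e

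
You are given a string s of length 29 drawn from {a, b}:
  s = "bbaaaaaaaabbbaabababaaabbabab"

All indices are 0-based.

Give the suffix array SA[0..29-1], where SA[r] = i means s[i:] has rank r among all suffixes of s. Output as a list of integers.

[2, 3, 4, 5, 6, 20, 7, 13, 21, 8, 27, 18, 25, 16, 14, 22, 9, 28, 1, 19, 12, 26, 17, 24, 15, 0, 11, 23, 10]

sorted suffixes:
  #0 SA[0]=2  'aaaaaaaabbbaabababaaabbabab'
  #1 SA[1]=3  'aaaaaaabbbaabababaaabbabab'
  #2 SA[2]=4  'aaaaaabbbaabababaaabbabab'
  #3 SA[3]=5  'aaaaabbbaabababaaabbabab'
  #4 SA[4]=6  'aaaabbbaabababaaabbabab'
  #5 SA[5]=20  'aaabbabab'
  #6 SA[6]=7  'aaabbbaabababaaabbabab'
  #7 SA[7]=13  'aabababaaabbabab'
  #8 SA[8]=21  'aabbabab'
  #9 SA[9]=8  'aabbbaabababaaabbabab'
  #10 SA[10]=27  'ab'
  #11 SA[11]=18  'abaaabbabab'
  #12 SA[12]=25  'abab'
  #13 SA[13]=16  'ababaaabbabab'
  #14 SA[14]=14  'abababaaabbabab'
  #15 SA[15]=22  'abbabab'
  #16 SA[16]=9  'abbbaabababaaabbabab'
  #17 SA[17]=28  'b'
  #18 SA[18]=1  'baaaaaaaabbbaabababaaabbabab'
  #19 SA[19]=19  'baaabbabab'
  #20 SA[20]=12  'baabababaaabbabab'
  #21 SA[21]=26  'bab'
  #22 SA[22]=17  'babaaabbabab'
  #23 SA[23]=24  'babab'
  #24 SA[24]=15  'bababaaabbabab'
  #25 SA[25]=0  'bbaaaaaaaabbbaabababaaabbabab'
  #26 SA[26]=11  'bbaabababaaabbabab'
  #27 SA[27]=23  'bbabab'
  #28 SA[28]=10  'bbbaabababaaabbabab'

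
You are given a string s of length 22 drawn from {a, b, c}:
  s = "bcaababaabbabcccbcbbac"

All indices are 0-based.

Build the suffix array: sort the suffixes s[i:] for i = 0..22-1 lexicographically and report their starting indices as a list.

rank | idx | suffix
   0 |   2 | aababaabbabcccbcbbac
   1 |   7 | aabbabcccbcbbac
   2 |   5 | abaabbabcccbcbbac
   3 |   3 | ababaabbabcccbcbbac
   4 |   8 | abbabcccbcbbac
   5 |  11 | abcccbcbbac
   6 |  20 | ac
   7 |   6 | baabbabcccbcbbac
   8 |   4 | babaabbabcccbcbbac
   9 |  10 | babcccbcbbac
  10 |  19 | bac
  11 |   9 | bbabcccbcbbac
  12 |  18 | bbac
  13 |   0 | bcaababaabbabcccbcbbac
  14 |  16 | bcbbac
  15 |  12 | bcccbcbbac
  16 |  21 | c
  17 |   1 | caababaabbabcccbcbbac
  18 |  17 | cbbac
  19 |  15 | cbcbbac
  20 |  14 | ccbcbbac
  21 |  13 | cccbcbbac

[2, 7, 5, 3, 8, 11, 20, 6, 4, 10, 19, 9, 18, 0, 16, 12, 21, 1, 17, 15, 14, 13]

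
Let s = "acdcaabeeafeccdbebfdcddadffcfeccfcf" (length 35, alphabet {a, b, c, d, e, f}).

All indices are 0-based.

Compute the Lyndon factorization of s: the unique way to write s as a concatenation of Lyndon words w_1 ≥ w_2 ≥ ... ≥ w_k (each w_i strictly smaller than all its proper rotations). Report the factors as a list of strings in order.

["acdc", "aabeeafeccdbebfdcddadffcfeccfcf"]

emit factor 1: 'acdc' (i=0, period=4)
emit factor 2: 'aabeeafeccdbebfdcddadffcfeccfcf' (i=4, period=31)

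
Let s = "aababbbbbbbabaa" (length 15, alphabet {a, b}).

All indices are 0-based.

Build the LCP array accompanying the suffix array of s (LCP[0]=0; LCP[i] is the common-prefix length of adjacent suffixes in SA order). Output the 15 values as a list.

[0, 1, 2, 1, 3, 2, 0, 2, 3, 1, 2, 3, 4, 5, 6]

sorted suffixes:
  #0 SA[0]=14  'a'
  #1 SA[1]=13  'aa'
  #2 SA[2]=0  'aababbbbbbbabaa'
  #3 SA[3]=11  'abaa'
  #4 SA[4]=1  'ababbbbbbbabaa'
  #5 SA[5]=3  'abbbbbbbabaa'
  #6 SA[6]=12  'baa'
  #7 SA[7]=10  'babaa'
  #8 SA[8]=2  'babbbbbbbabaa'
  #9 SA[9]=9  'bbabaa'
  #10 SA[10]=8  'bbbabaa'
  #11 SA[11]=7  'bbbbabaa'
  #12 SA[12]=6  'bbbbbabaa'
  #13 SA[13]=5  'bbbbbbabaa'
  #14 SA[14]=4  'bbbbbbbabaa'

SA = [14, 13, 0, 11, 1, 3, 12, 10, 2, 9, 8, 7, 6, 5, 4]
rank  pair      lcp
   1  s[14:],s[13:]  1  'a'
   2  s[13:],s[0:]  2  'aa'
   3  s[0:],s[11:]  1  'a'
   4  s[11:],s[1:]  3  'aba'
   5  s[1:],s[3:]  2  'ab'
   6  s[3:],s[12:]  0  ''
   7  s[12:],s[10:]  2  'ba'
   8  s[10:],s[2:]  3  'bab'
   9  s[2:],s[9:]  1  'b'
  10  s[9:],s[8:]  2  'bb'
  11  s[8:],s[7:]  3  'bbb'
  12  s[7:],s[6:]  4  'bbbb'
  13  s[6:],s[5:]  5  'bbbbb'
  14  s[5:],s[4:]  6  'bbbbbb'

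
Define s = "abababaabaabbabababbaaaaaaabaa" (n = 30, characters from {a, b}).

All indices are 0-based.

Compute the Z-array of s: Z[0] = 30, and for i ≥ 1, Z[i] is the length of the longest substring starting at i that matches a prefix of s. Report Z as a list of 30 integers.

[30, 0, 5, 0, 3, 0, 1, 3, 0, 1, 2, 0, 0, 6, 0, 4, 0, 2, 0, 0, 1, 1, 1, 1, 1, 1, 3, 0, 1, 1]

Z[0]=30
i=1: fresh scan; Z[1]=0
i=2: fresh scan; Z[2]=5 grow→box=[2,7)
i=3: min(r-i=4, Z[1]=0)=0; Z[3]=0
i=4: min(r-i=3, Z[2]=5)=3; Z[4]=3
i=5: min(r-i=2, Z[3]=0)=0; Z[5]=0
i=6: min(r-i=1, Z[4]=3)=1; Z[6]=1
i=7: fresh scan; Z[7]=3 grow→box=[7,10)
i=8: min(r-i=2, Z[1]=0)=0; Z[8]=0
i=9: min(r-i=1, Z[2]=5)=1; Z[9]=1
i=10: fresh scan; Z[10]=2 grow→box=[10,12)
i=11: min(r-i=1, Z[1]=0)=0; Z[11]=0
i=12: fresh scan; Z[12]=0
i=13: fresh scan; Z[13]=6 grow→box=[13,19)
i=14: min(r-i=5, Z[1]=0)=0; Z[14]=0
i=15: min(r-i=4, Z[2]=5)=4; Z[15]=4
i=16: min(r-i=3, Z[3]=0)=0; Z[16]=0
i=17: min(r-i=2, Z[4]=3)=2; Z[17]=2
i=18: min(r-i=1, Z[5]=0)=0; Z[18]=0
i=19: fresh scan; Z[19]=0
i=20: fresh scan; Z[20]=1 grow→box=[20,21)
i=21: fresh scan; Z[21]=1 grow→box=[21,22)
i=22: fresh scan; Z[22]=1 grow→box=[22,23)
i=23: fresh scan; Z[23]=1 grow→box=[23,24)
i=24: fresh scan; Z[24]=1 grow→box=[24,25)
i=25: fresh scan; Z[25]=1 grow→box=[25,26)
i=26: fresh scan; Z[26]=3 grow→box=[26,29)
i=27: min(r-i=2, Z[1]=0)=0; Z[27]=0
i=28: min(r-i=1, Z[2]=5)=1; Z[28]=1
i=29: fresh scan; Z[29]=1 grow→box=[29,30)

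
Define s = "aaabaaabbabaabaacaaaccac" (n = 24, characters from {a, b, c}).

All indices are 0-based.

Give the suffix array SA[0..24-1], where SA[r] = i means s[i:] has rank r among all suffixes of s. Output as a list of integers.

[0, 4, 17, 1, 11, 5, 14, 18, 2, 9, 12, 6, 22, 15, 19, 3, 10, 13, 8, 7, 23, 16, 21, 20]

rank | idx | suffix
   0 |   0 | aaabaaabbabaabaacaaaccac
   1 |   4 | aaabbabaabaacaaaccac
   2 |  17 | aaaccac
   3 |   1 | aabaaabbabaabaacaaaccac
   4 |  11 | aabaacaaaccac
   5 |   5 | aabbabaabaacaaaccac
   6 |  14 | aacaaaccac
   7 |  18 | aaccac
   8 |   2 | abaaabbabaabaacaaaccac
   9 |   9 | abaabaacaaaccac
  10 |  12 | abaacaaaccac
  11 |   6 | abbabaabaacaaaccac
  12 |  22 | ac
  13 |  15 | acaaaccac
  14 |  19 | accac
  15 |   3 | baaabbabaabaacaaaccac
  16 |  10 | baabaacaaaccac
  17 |  13 | baacaaaccac
  18 |   8 | babaabaacaaaccac
  19 |   7 | bbabaabaacaaaccac
  20 |  23 | c
  21 |  16 | caaaccac
  22 |  21 | cac
  23 |  20 | ccac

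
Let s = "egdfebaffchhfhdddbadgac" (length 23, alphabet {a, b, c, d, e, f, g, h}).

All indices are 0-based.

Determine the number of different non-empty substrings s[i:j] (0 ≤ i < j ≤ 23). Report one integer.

sorted suffixes:
  #0 SA[0]=21  'ac'
  #1 SA[1]=18  'adgac'
  #2 SA[2]=6  'affchhfhdddbadgac'
  #3 SA[3]=17  'badgac'
  #4 SA[4]=5  'baffchhfhdddbadgac'
  #5 SA[5]=22  'c'
  #6 SA[6]=9  'chhfhdddbadgac'
  #7 SA[7]=16  'dbadgac'
  #8 SA[8]=15  'ddbadgac'
  #9 SA[9]=14  'dddbadgac'
  #10 SA[10]=2  'dfebaffchhfhdddbadgac'
  #11 SA[11]=19  'dgac'
  #12 SA[12]=4  'ebaffchhfhdddbadgac'
  #13 SA[13]=0  'egdfebaffchhfhdddbadgac'
  #14 SA[14]=8  'fchhfhdddbadgac'
  #15 SA[15]=3  'febaffchhfhdddbadgac'
  #16 SA[16]=7  'ffchhfhdddbadgac'
  #17 SA[17]=12  'fhdddbadgac'
  #18 SA[18]=20  'gac'
  #19 SA[19]=1  'gdfebaffchhfhdddbadgac'
  #20 SA[20]=13  'hdddbadgac'
  #21 SA[21]=11  'hfhdddbadgac'
  #22 SA[22]=10  'hhfhdddbadgac'

SA = [21, 18, 6, 17, 5, 22, 9, 16, 15, 14, 2, 19, 4, 0, 8, 3, 7, 12, 20, 1, 13, 11, 10]
rank  pair      lcp
   1  s[21:],s[18:]  1  'a'
   2  s[18:],s[6:]  1  'a'
   3  s[6:],s[17:]  0  ''
   4  s[17:],s[5:]  2  'ba'
   5  s[5:],s[22:]  0  ''
   6  s[22:],s[9:]  1  'c'
   7  s[9:],s[16:]  0  ''
   8  s[16:],s[15:]  1  'd'
   9  s[15:],s[14:]  2  'dd'
  10  s[14:],s[2:]  1  'd'
  11  s[2:],s[19:]  1  'd'
  12  s[19:],s[4:]  0  ''
  13  s[4:],s[0:]  1  'e'
  14  s[0:],s[8:]  0  ''
  15  s[8:],s[3:]  1  'f'
  16  s[3:],s[7:]  1  'f'
  17  s[7:],s[12:]  1  'f'
  18  s[12:],s[20:]  0  ''
  19  s[20:],s[1:]  1  'g'
  20  s[1:],s[13:]  0  ''
  21  s[13:],s[11:]  1  'h'
  22  s[11:],s[10:]  1  'h'

n(n+1)/2 = 23·24/2 = 276
Σ LCP = 0 + 1 + 1 + 0 + 2 + 0 + 1 + 0 + 1 + 2 + 1 + 1 + 0 + 1 + 0 + 1 + 1 + 1 + 0 + 1 + 0 + 1 + 1 = 17
distinct = 276 − 17 = 259

259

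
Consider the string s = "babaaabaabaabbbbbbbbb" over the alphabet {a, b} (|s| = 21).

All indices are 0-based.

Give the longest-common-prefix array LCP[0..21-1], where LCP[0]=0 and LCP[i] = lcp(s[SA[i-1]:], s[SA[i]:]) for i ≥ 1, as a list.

[0, 2, 6, 3, 1, 4, 5, 2, 0, 1, 3, 4, 2, 1, 2, 3, 4, 5, 6, 7, 8]

rank | idx | suffix
   0 |   3 | aaabaabaabbbbbbbbb
   1 |   4 | aabaabaabbbbbbbbb
   2 |   7 | aabaabbbbbbbbb
   3 |  10 | aabbbbbbbbb
   4 |   1 | abaaabaabaabbbbbbbbb
   5 |   5 | abaabaabbbbbbbbb
   6 |   8 | abaabbbbbbbbb
   7 |  11 | abbbbbbbbb
   8 |  20 | b
   9 |   2 | baaabaabaabbbbbbbbb
  10 |   6 | baabaabbbbbbbbb
  11 |   9 | baabbbbbbbbb
  12 |   0 | babaaabaabaabbbbbbbbb
  13 |  19 | bb
  14 |  18 | bbb
  15 |  17 | bbbb
  16 |  16 | bbbbb
  17 |  15 | bbbbbb
  18 |  14 | bbbbbbb
  19 |  13 | bbbbbbbb
  20 |  12 | bbbbbbbbb

SA = [3, 4, 7, 10, 1, 5, 8, 11, 20, 2, 6, 9, 0, 19, 18, 17, 16, 15, 14, 13, 12]
[i] adj suffixes → lcp
  [1] 3/4 → 2 ('aa')
  [2] 4/7 → 6 ('aabaab')
  [3] 7/10 → 3 ('aab')
  [4] 10/1 → 1 ('a')
  [5] 1/5 → 4 ('abaa')
  [6] 5/8 → 5 ('abaab')
  [7] 8/11 → 2 ('ab')
  [8] 11/20 → 0 ('')
  [9] 20/2 → 1 ('b')
  [10] 2/6 → 3 ('baa')
  [11] 6/9 → 4 ('baab')
  [12] 9/0 → 2 ('ba')
  [13] 0/19 → 1 ('b')
  [14] 19/18 → 2 ('bb')
  [15] 18/17 → 3 ('bbb')
  [16] 17/16 → 4 ('bbbb')
  [17] 16/15 → 5 ('bbbbb')
  [18] 15/14 → 6 ('bbbbbb')
  [19] 14/13 → 7 ('bbbbbbb')
  [20] 13/12 → 8 ('bbbbbbbb')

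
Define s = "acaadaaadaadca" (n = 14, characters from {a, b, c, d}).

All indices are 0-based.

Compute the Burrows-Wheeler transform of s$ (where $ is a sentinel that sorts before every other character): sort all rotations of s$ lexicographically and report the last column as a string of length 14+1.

acdcad$aaadaaaa

rank  rotation         last
    0  $acaadaaadaadca  a
    1  a$acaadaaadaadc  c
    2  aaadaadca$acaad  d
    3  aadaaadaadca$ac  c
    4  aadaadca$acaada  a
    5  aadca$acaadaaad  d
    6  acaadaaadaadca$  $
    7  adaaadaadca$aca  a
    8  adaadca$acaadaa  a
    9  adca$acaadaaada  a
   10  ca$acaadaaadaad  d
   11  caadaaadaadca$a  a
   12  daaadaadca$acaa  a
   13  daadca$acaadaaa  a
   14  dca$acaadaaadaa  a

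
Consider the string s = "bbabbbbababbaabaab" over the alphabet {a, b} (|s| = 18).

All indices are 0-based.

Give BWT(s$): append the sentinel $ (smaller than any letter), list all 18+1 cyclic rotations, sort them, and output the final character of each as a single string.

bbbaabbbaabbabab$ba

rank  rotation             last
    0  $bbabbbbababbaabaab  b
    1  aab$bbabbbbababbaab  b
    2  aabaab$bbabbbbababb  b
    3  ab$bbabbbbababbaaba  a
    4  abaab$bbabbbbababba  a
    5  ababbaabaab$bbabbbb  b
    6  abbaabaab$bbabbbbab  b
    7  abbbbababbaabaab$bb  b
    8  b$bbabbbbababbaabaa  a
    9  baab$bbabbbbababbaa  a
   10  baabaab$bbabbbbabab  b
   11  bababbaabaab$bbabbb  b
   12  babbaabaab$bbabbbba  a
   13  babbbbababbaabaab$b  b
   14  bbaabaab$bbabbbbaba  a
   15  bbababbaabaab$bbabb  b
   16  bbabbbbababbaabaab$  $
   17  bbbababbaabaab$bbab  b
   18  bbbbababbaabaab$bba  a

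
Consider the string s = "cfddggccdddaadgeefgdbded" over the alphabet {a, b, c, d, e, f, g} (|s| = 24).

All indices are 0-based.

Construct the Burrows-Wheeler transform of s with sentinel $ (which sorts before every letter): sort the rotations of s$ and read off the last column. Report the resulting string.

rank  rotation                   last
    0  $cfddggccdddaadgeefgdbded  d
    1  aadgeefgdbded$cfddggccddd  d
    2  adgeefgdbded$cfddggccddda  a
    3  bded$cfddggccdddaadgeefgd  d
    4  ccdddaadgeefgdbded$cfddgg  g
    5  cdddaadgeefgdbded$cfddggc  c
    6  cfddggccdddaadgeefgdbded$  $
    7  d$cfddggccdddaadgeefgdbde  e
    8  daadgeefgdbded$cfddggccdd  d
    9  dbded$cfddggccdddaadgeefg  g
   10  ddaadgeefgdbded$cfddggccd  d
   11  dddaadgeefgdbded$cfddggcc  c
   12  ddggccdddaadgeefgdbded$cf  f
   13  ded$cfddggccdddaadgeefgdb  b
   14  dgeefgdbded$cfddggccdddaa  a
   15  dggccdddaadgeefgdbded$cfd  d
   16  ed$cfddggccdddaadgeefgdbd  d
   17  eefgdbded$cfddggccdddaadg  g
   18  efgdbded$cfddggccdddaadge  e
   19  fddggccdddaadgeefgdbded$c  c
   20  fgdbded$cfddggccdddaadgee  e
   21  gccdddaadgeefgdbded$cfddg  g
   22  gdbded$cfddggccdddaadgeef  f
   23  geefgdbded$cfddggccdddaad  d
   24  ggccdddaadgeefgdbded$cfdd  d

ddadgc$edgdcfbaddgecegfdd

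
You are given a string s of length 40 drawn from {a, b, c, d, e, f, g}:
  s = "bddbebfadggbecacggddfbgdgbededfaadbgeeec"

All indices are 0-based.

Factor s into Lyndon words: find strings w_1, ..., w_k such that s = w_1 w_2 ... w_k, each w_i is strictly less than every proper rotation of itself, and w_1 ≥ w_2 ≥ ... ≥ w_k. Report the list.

["bddbebf", "adggbec", "acggddfbgdgbededf", "aadbgeeec"]

emit factor 1: 'bddbebf' (i=0, period=7)
emit factor 2: 'adggbec' (i=7, period=7)
emit factor 3: 'acggddfbgdgbededf' (i=14, period=17)
emit factor 4: 'aadbgeeec' (i=31, period=9)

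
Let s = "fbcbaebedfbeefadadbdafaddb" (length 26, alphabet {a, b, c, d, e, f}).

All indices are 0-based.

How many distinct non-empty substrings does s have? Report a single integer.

rank | idx | suffix
   0 |  14 | adadbdafaddb
   1 |  16 | adbdafaddb
   2 |  22 | addb
   3 |   4 | aebedfbeefadadbdafaddb
   4 |  20 | afaddb
   5 |  25 | b
   6 |   3 | baebedfbeefadadbdafaddb
   7 |   1 | bcbaebedfbeefadadbdafaddb
   8 |  18 | bdafaddb
   9 |   6 | bedfbeefadadbdafaddb
  10 |  10 | beefadadbdafaddb
  11 |   2 | cbaebedfbeefadadbdafaddb
  12 |  15 | dadbdafaddb
  13 |  19 | dafaddb
  14 |  24 | db
  15 |  17 | dbdafaddb
  16 |  23 | ddb
  17 |   8 | dfbeefadadbdafaddb
  18 |   5 | ebedfbeefadadbdafaddb
  19 |   7 | edfbeefadadbdafaddb
  20 |  11 | eefadadbdafaddb
  21 |  12 | efadadbdafaddb
  22 |  13 | fadadbdafaddb
  23 |  21 | faddb
  24 |   0 | fbcbaebedfbeefadadbdafaddb
  25 |   9 | fbeefadadbdafaddb

SA = [14, 16, 22, 4, 20, 25, 3, 1, 18, 6, 10, 2, 15, 19, 24, 17, 23, 8, 5, 7, 11, 12, 13, 21, 0, 9]
[i] adj suffixes → lcp
  [1] 14/16 → 2 ('ad')
  [2] 16/22 → 2 ('ad')
  [3] 22/4 → 1 ('a')
  [4] 4/20 → 1 ('a')
  [5] 20/25 → 0 ('')
  [6] 25/3 → 1 ('b')
  [7] 3/1 → 1 ('b')
  [8] 1/18 → 1 ('b')
  [9] 18/6 → 1 ('b')
  [10] 6/10 → 2 ('be')
  [11] 10/2 → 0 ('')
  [12] 2/15 → 0 ('')
  [13] 15/19 → 2 ('da')
  [14] 19/24 → 1 ('d')
  [15] 24/17 → 2 ('db')
  [16] 17/23 → 1 ('d')
  [17] 23/8 → 1 ('d')
  [18] 8/5 → 0 ('')
  [19] 5/7 → 1 ('e')
  [20] 7/11 → 1 ('e')
  [21] 11/12 → 1 ('e')
  [22] 12/13 → 0 ('')
  [23] 13/21 → 3 ('fad')
  [24] 21/0 → 1 ('f')
  [25] 0/9 → 2 ('fb')

n(n+1)/2 = 26·27/2 = 351
Σ LCP = 0 + 2 + 2 + 1 + 1 + 0 + 1 + 1 + 1 + 1 + 2 + 0 + 0 + 2 + 1 + 2 + 1 + 1 + 0 + 1 + 1 + 1 + 0 + 3 + 1 + 2 = 28
distinct = 351 − 28 = 323

323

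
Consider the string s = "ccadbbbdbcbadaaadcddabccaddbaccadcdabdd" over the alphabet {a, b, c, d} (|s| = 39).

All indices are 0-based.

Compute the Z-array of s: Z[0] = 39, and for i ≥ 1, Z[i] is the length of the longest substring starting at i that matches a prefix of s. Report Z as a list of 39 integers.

[39, 1, 0, 0, 0, 0, 0, 0, 0, 1, 0, 0, 0, 0, 0, 0, 0, 1, 0, 0, 0, 0, 4, 1, 0, 0, 0, 0, 0, 4, 1, 0, 0, 1, 0, 0, 0, 0, 0]

Z[0]=39
i=1: outside box; Z[1]=1 extend→box=[1,2)
i=2: outside box; Z[2]=0
i=3: outside box; Z[3]=0
i=4: outside box; Z[4]=0
i=5: outside box; Z[5]=0
i=6: outside box; Z[6]=0
i=7: outside box; Z[7]=0
i=8: outside box; Z[8]=0
i=9: outside box; Z[9]=1 extend→box=[9,10)
i=10: outside box; Z[10]=0
i=11: outside box; Z[11]=0
i=12: outside box; Z[12]=0
i=13: outside box; Z[13]=0
i=14: outside box; Z[14]=0
i=15: outside box; Z[15]=0
i=16: outside box; Z[16]=0
i=17: outside box; Z[17]=1 extend→box=[17,18)
i=18: outside box; Z[18]=0
i=19: outside box; Z[19]=0
i=20: outside box; Z[20]=0
i=21: outside box; Z[21]=0
i=22: outside box; Z[22]=4 extend→box=[22,26)
i=23: min(r-i=3, Z[1]=1)=1; Z[23]=1
i=24: min(r-i=2, Z[2]=0)=0; Z[24]=0
i=25: min(r-i=1, Z[3]=0)=0; Z[25]=0
i=26: outside box; Z[26]=0
i=27: outside box; Z[27]=0
i=28: outside box; Z[28]=0
i=29: outside box; Z[29]=4 extend→box=[29,33)
i=30: min(r-i=3, Z[1]=1)=1; Z[30]=1
i=31: min(r-i=2, Z[2]=0)=0; Z[31]=0
i=32: min(r-i=1, Z[3]=0)=0; Z[32]=0
i=33: outside box; Z[33]=1 extend→box=[33,34)
i=34: outside box; Z[34]=0
i=35: outside box; Z[35]=0
i=36: outside box; Z[36]=0
i=37: outside box; Z[37]=0
i=38: outside box; Z[38]=0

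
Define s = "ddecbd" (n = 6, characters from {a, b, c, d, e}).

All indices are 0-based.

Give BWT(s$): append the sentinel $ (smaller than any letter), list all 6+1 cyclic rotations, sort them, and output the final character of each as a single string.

dceb$dd

rank  rotation last
    0  $ddecbd  d
    1  bd$ddec  c
    2  cbd$dde  e
    3  d$ddecb  b
    4  ddecbd$  $
    5  decbd$d  d
    6  ecbd$dd  d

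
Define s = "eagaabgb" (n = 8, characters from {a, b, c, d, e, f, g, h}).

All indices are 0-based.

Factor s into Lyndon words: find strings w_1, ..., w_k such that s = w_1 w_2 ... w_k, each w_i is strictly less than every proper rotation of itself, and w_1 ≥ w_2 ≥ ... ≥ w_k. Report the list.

["e", "ag", "aabgb"]

emit factor 1: 'e' (i=0, period=1)
emit factor 2: 'ag' (i=1, period=2)
emit factor 3: 'aabgb' (i=3, period=5)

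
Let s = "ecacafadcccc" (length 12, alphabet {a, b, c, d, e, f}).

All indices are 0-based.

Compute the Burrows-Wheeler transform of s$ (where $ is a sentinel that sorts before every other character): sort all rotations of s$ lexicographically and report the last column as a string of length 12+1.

rank  rotation       last
    0  $ecacafadcccc  c
    1  acafadcccc$ec  c
    2  adcccc$ecacaf  f
    3  afadcccc$ecac  c
    4  c$ecacafadccc  c
    5  cacafadcccc$e  e
    6  cafadcccc$eca  a
    7  cc$ecacafadcc  c
    8  ccc$ecacafadc  c
    9  cccc$ecacafad  d
   10  dcccc$ecacafa  a
   11  ecacafadcccc$  $
   12  fadcccc$ecaca  a

ccfcceaccda$a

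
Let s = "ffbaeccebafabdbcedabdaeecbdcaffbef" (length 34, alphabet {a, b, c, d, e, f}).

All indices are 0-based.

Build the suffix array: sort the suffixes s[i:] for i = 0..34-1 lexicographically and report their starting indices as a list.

[18, 11, 3, 21, 9, 28, 2, 8, 14, 19, 12, 25, 31, 27, 24, 5, 6, 15, 17, 20, 13, 26, 7, 23, 4, 16, 22, 32, 33, 10, 1, 30, 0, 29]

rank | idx | suffix
   0 |  18 | abdaeecbdcaffbef
   1 |  11 | abdbcedabdaeecbdcaffbef
   2 |   3 | aeccebafabdbcedabdaeecbdcaffbef
   3 |  21 | aeecbdcaffbef
   4 |   9 | afabdbcedabdaeecbdcaffbef
   5 |  28 | affbef
   6 |   2 | baeccebafabdbcedabdaeecbdcaffbef
   7 |   8 | bafabdbcedabdaeecbdcaffbef
   8 |  14 | bcedabdaeecbdcaffbef
   9 |  19 | bdaeecbdcaffbef
  10 |  12 | bdbcedabdaeecbdcaffbef
  11 |  25 | bdcaffbef
  12 |  31 | bef
  13 |  27 | caffbef
  14 |  24 | cbdcaffbef
  15 |   5 | ccebafabdbcedabdaeecbdcaffbef
  16 |   6 | cebafabdbcedabdaeecbdcaffbef
  17 |  15 | cedabdaeecbdcaffbef
  18 |  17 | dabdaeecbdcaffbef
  19 |  20 | daeecbdcaffbef
  20 |  13 | dbcedabdaeecbdcaffbef
  21 |  26 | dcaffbef
  22 |   7 | ebafabdbcedabdaeecbdcaffbef
  23 |  23 | ecbdcaffbef
  24 |   4 | eccebafabdbcedabdaeecbdcaffbef
  25 |  16 | edabdaeecbdcaffbef
  26 |  22 | eecbdcaffbef
  27 |  32 | ef
  28 |  33 | f
  29 |  10 | fabdbcedabdaeecbdcaffbef
  30 |   1 | fbaeccebafabdbcedabdaeecbdcaffbef
  31 |  30 | fbef
  32 |   0 | ffbaeccebafabdbcedabdaeecbdcaffbef
  33 |  29 | ffbef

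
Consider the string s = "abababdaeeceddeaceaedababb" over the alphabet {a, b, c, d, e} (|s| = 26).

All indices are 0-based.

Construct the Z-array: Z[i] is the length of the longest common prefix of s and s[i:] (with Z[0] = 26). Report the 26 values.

Z[0]=26
i=1: i≥r, start 0; Z[1]=0
i=2: i≥r, start 0; Z[2]=4 extend→box=[2,6)
i=3: min(r-i=3, Z[1]=0)=0; Z[3]=0
i=4: min(r-i=2, Z[2]=4)=2; Z[4]=2
i=5: min(r-i=1, Z[3]=0)=0; Z[5]=0
i=6: i≥r, start 0; Z[6]=0
i=7: i≥r, start 0; Z[7]=1 extend→box=[7,8)
i=8: i≥r, start 0; Z[8]=0
i=9: i≥r, start 0; Z[9]=0
i=10: i≥r, start 0; Z[10]=0
i=11: i≥r, start 0; Z[11]=0
i=12: i≥r, start 0; Z[12]=0
i=13: i≥r, start 0; Z[13]=0
i=14: i≥r, start 0; Z[14]=0
i=15: i≥r, start 0; Z[15]=1 extend→box=[15,16)
i=16: i≥r, start 0; Z[16]=0
i=17: i≥r, start 0; Z[17]=0
i=18: i≥r, start 0; Z[18]=1 extend→box=[18,19)
i=19: i≥r, start 0; Z[19]=0
i=20: i≥r, start 0; Z[20]=0
i=21: i≥r, start 0; Z[21]=4 extend→box=[21,25)
i=22: min(r-i=3, Z[1]=0)=0; Z[22]=0
i=23: min(r-i=2, Z[2]=4)=2; Z[23]=2
i=24: min(r-i=1, Z[3]=0)=0; Z[24]=0
i=25: i≥r, start 0; Z[25]=0

[26, 0, 4, 0, 2, 0, 0, 1, 0, 0, 0, 0, 0, 0, 0, 1, 0, 0, 1, 0, 0, 4, 0, 2, 0, 0]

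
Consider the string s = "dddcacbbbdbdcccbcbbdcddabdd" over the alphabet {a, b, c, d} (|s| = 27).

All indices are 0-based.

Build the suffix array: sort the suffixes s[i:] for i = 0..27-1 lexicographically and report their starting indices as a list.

[23, 4, 6, 7, 17, 15, 8, 10, 18, 24, 3, 5, 16, 14, 13, 12, 20, 26, 22, 9, 2, 11, 19, 25, 21, 1, 0]

sorted suffixes:
  #0 SA[0]=23  'abdd'
  #1 SA[1]=4  'acbbbdbdcccbcbbdcddabdd'
  #2 SA[2]=6  'bbbdbdcccbcbbdcddabdd'
  #3 SA[3]=7  'bbdbdcccbcbbdcddabdd'
  #4 SA[4]=17  'bbdcddabdd'
  #5 SA[5]=15  'bcbbdcddabdd'
  #6 SA[6]=8  'bdbdcccbcbbdcddabdd'
  #7 SA[7]=10  'bdcccbcbbdcddabdd'
  #8 SA[8]=18  'bdcddabdd'
  #9 SA[9]=24  'bdd'
  #10 SA[10]=3  'cacbbbdbdcccbcbbdcddabdd'
  #11 SA[11]=5  'cbbbdbdcccbcbbdcddabdd'
  #12 SA[12]=16  'cbbdcddabdd'
  #13 SA[13]=14  'cbcbbdcddabdd'
  #14 SA[14]=13  'ccbcbbdcddabdd'
  #15 SA[15]=12  'cccbcbbdcddabdd'
  #16 SA[16]=20  'cddabdd'
  #17 SA[17]=26  'd'
  #18 SA[18]=22  'dabdd'
  #19 SA[19]=9  'dbdcccbcbbdcddabdd'
  #20 SA[20]=2  'dcacbbbdbdcccbcbbdcddabdd'
  #21 SA[21]=11  'dcccbcbbdcddabdd'
  #22 SA[22]=19  'dcddabdd'
  #23 SA[23]=25  'dd'
  #24 SA[24]=21  'ddabdd'
  #25 SA[25]=1  'ddcacbbbdbdcccbcbbdcddabdd'
  #26 SA[26]=0  'dddcacbbbdbdcccbcbbdcddabdd'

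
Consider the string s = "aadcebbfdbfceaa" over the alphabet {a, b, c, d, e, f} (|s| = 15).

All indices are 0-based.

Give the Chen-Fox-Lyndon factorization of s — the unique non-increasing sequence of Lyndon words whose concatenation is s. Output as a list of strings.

emit factor 1: 'aadcebbfdbfce' (i=0, period=13)
emit factor 2: 'a' (i=13, period=1)
emit factor 3: 'a' (i=14, period=1)

["aadcebbfdbfce", "a", "a"]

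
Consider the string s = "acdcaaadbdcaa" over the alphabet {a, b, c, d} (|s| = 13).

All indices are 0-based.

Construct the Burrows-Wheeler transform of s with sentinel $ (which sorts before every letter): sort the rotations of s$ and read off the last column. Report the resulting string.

aacca$adddaabc

rank  rotation        last
    0  $acdcaaadbdcaa  a
    1  a$acdcaaadbdca  a
    2  aa$acdcaaadbdc  c
    3  aaadbdcaa$acdc  c
    4  aadbdcaa$acdca  a
    5  acdcaaadbdcaa$  $
    6  adbdcaa$acdcaa  a
    7  bdcaa$acdcaaad  d
    8  caa$acdcaaadbd  d
    9  caaadbdcaa$acd  d
   10  cdcaaadbdcaa$a  a
   11  dbdcaa$acdcaaa  a
   12  dcaa$acdcaaadb  b
   13  dcaaadbdcaa$ac  c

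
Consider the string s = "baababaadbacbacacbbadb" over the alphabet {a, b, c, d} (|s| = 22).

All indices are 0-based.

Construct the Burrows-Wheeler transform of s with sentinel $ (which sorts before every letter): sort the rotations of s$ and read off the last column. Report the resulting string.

bbbbabbcbad$aacdbcaaaaa

rank  rotation                 last
    0  $baababaadbacbacacbbadb  b
    1  aababaadbacbacacbbadb$b  b
    2  aadbacbacacbbadb$baabab  b
    3  abaadbacbacacbbadb$baab  b
    4  ababaadbacbacacbbadb$ba  a
    5  acacbbadb$baababaadbacb  b
    6  acbacacbbadb$baababaadb  b
    7  acbbadb$baababaadbacbac  c
    8  adb$baababaadbacbacacbb  b
    9  adbacbacacbbadb$baababa  a
   10  b$baababaadbacbacacbbad  d
   11  baababaadbacbacacbbadb$  $
   12  baadbacbacacbbadb$baaba  a
   13  babaadbacbacacbbadb$baa  a
   14  bacacbbadb$baababaadbac  c
   15  bacbacacbbadb$baababaad  d
   16  badb$baababaadbacbacacb  b
   17  bbadb$baababaadbacbacac  c
   18  cacbbadb$baababaadbacba  a
   19  cbacacbbadb$baababaadba  a
   20  cbbadb$baababaadbacbaca  a
   21  db$baababaadbacbacacbba  a
   22  dbacbacacbbadb$baababaa  a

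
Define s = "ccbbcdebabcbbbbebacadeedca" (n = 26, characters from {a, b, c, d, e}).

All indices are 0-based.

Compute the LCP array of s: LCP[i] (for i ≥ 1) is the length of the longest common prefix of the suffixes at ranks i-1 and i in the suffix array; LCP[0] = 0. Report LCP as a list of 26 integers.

[0, 1, 1, 1, 0, 2, 1, 3, 2, 2, 1, 2, 1, 0, 2, 1, 3, 1, 1, 0, 1, 2, 0, 3, 1, 1]

rank | idx | suffix
   0 |  25 | a
   1 |   8 | abcbbbbebacadeedca
   2 |  17 | acadeedca
   3 |  19 | adeedca
   4 |   7 | babcbbbbebacadeedca
   5 |  16 | bacadeedca
   6 |  11 | bbbbebacadeedca
   7 |  12 | bbbebacadeedca
   8 |   2 | bbcdebabcbbbbebacadeedca
   9 |  13 | bbebacadeedca
  10 |   9 | bcbbbbebacadeedca
  11 |   3 | bcdebabcbbbbebacadeedca
  12 |  14 | bebacadeedca
  13 |  24 | ca
  14 |  18 | cadeedca
  15 |  10 | cbbbbebacadeedca
  16 |   1 | cbbcdebabcbbbbebacadeedca
  17 |   0 | ccbbcdebabcbbbbebacadeedca
  18 |   4 | cdebabcbbbbebacadeedca
  19 |  23 | dca
  20 |   5 | debabcbbbbebacadeedca
  21 |  20 | deedca
  22 |   6 | ebabcbbbbebacadeedca
  23 |  15 | ebacadeedca
  24 |  22 | edca
  25 |  21 | eedca

SA = [25, 8, 17, 19, 7, 16, 11, 12, 2, 13, 9, 3, 14, 24, 18, 10, 1, 0, 4, 23, 5, 20, 6, 15, 22, 21]
i: (SA[i-1],SA[i]) lcp shared
  1: (25,8) 1 'a'
  2: (8,17) 1 'a'
  3: (17,19) 1 'a'
  4: (19,7) 0 ''
  5: (7,16) 2 'ba'
  6: (16,11) 1 'b'
  7: (11,12) 3 'bbb'
  8: (12,2) 2 'bb'
  9: (2,13) 2 'bb'
  10: (13,9) 1 'b'
  11: (9,3) 2 'bc'
  12: (3,14) 1 'b'
  13: (14,24) 0 ''
  14: (24,18) 2 'ca'
  15: (18,10) 1 'c'
  16: (10,1) 3 'cbb'
  17: (1,0) 1 'c'
  18: (0,4) 1 'c'
  19: (4,23) 0 ''
  20: (23,5) 1 'd'
  21: (5,20) 2 'de'
  22: (20,6) 0 ''
  23: (6,15) 3 'eba'
  24: (15,22) 1 'e'
  25: (22,21) 1 'e'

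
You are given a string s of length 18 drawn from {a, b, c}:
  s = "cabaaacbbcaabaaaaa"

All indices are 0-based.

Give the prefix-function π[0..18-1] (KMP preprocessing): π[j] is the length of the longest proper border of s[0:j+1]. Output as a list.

[0, 0, 0, 0, 0, 0, 1, 0, 0, 1, 2, 0, 0, 0, 0, 0, 0, 0]

π[0] = 0
j=1 s[j]='a': π[1]=0 (border '')
j=2 s[j]='b': π[2]=0 (border '')
j=3 s[j]='a': π[3]=0 (border '')
j=4 s[j]='a': π[4]=0 (border '')
j=5 s[j]='a': π[5]=0 (border '')
j=6 s[j]='c': π[6]=1 (border 'c')
j=7 s[j]='b': k: 1→0; π[7]=0 (border '')
j=8 s[j]='b': π[8]=0 (border '')
j=9 s[j]='c': π[9]=1 (border 'c')
j=10 s[j]='a': π[10]=2 (border 'ca')
j=11 s[j]='a': k: 2→0; π[11]=0 (border '')
j=12 s[j]='b': π[12]=0 (border '')
j=13 s[j]='a': π[13]=0 (border '')
j=14 s[j]='a': π[14]=0 (border '')
j=15 s[j]='a': π[15]=0 (border '')
j=16 s[j]='a': π[16]=0 (border '')
j=17 s[j]='a': π[17]=0 (border '')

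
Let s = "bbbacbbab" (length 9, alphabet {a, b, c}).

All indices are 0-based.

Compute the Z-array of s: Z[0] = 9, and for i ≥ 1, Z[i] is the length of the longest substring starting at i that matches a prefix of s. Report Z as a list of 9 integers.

[9, 2, 1, 0, 0, 2, 1, 0, 1]

Z[0]=9
i=1: outside box; Z[1]=2 scan→box=[1,3)
i=2: min(r-i=1, Z[1]=2)=1; Z[2]=1
i=3: outside box; Z[3]=0
i=4: outside box; Z[4]=0
i=5: outside box; Z[5]=2 scan→box=[5,7)
i=6: min(r-i=1, Z[1]=2)=1; Z[6]=1
i=7: outside box; Z[7]=0
i=8: outside box; Z[8]=1 scan→box=[8,9)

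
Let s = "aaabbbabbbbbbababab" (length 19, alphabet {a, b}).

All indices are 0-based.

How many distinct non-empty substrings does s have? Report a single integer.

139

sorted suffixes:
  #0 SA[0]=0  'aaabbbabbbbbbababab'
  #1 SA[1]=1  'aabbbabbbbbbababab'
  #2 SA[2]=17  'ab'
  #3 SA[3]=15  'abab'
  #4 SA[4]=13  'ababab'
  #5 SA[5]=2  'abbbabbbbbbababab'
  #6 SA[6]=6  'abbbbbbababab'
  #7 SA[7]=18  'b'
  #8 SA[8]=16  'bab'
  #9 SA[9]=14  'babab'
  #10 SA[10]=12  'bababab'
  #11 SA[11]=5  'babbbbbbababab'
  #12 SA[12]=11  'bbababab'
  #13 SA[13]=4  'bbabbbbbbababab'
  #14 SA[14]=10  'bbbababab'
  #15 SA[15]=3  'bbbabbbbbbababab'
  #16 SA[16]=9  'bbbbababab'
  #17 SA[17]=8  'bbbbbababab'
  #18 SA[18]=7  'bbbbbbababab'

SA = [0, 1, 17, 15, 13, 2, 6, 18, 16, 14, 12, 5, 11, 4, 10, 3, 9, 8, 7]
[i] adj suffixes → lcp
  [1] 0/1 → 2 ('aa')
  [2] 1/17 → 1 ('a')
  [3] 17/15 → 2 ('ab')
  [4] 15/13 → 4 ('abab')
  [5] 13/2 → 2 ('ab')
  [6] 2/6 → 4 ('abbb')
  [7] 6/18 → 0 ('')
  [8] 18/16 → 1 ('b')
  [9] 16/14 → 3 ('bab')
  [10] 14/12 → 5 ('babab')
  [11] 12/5 → 3 ('bab')
  [12] 5/11 → 1 ('b')
  [13] 11/4 → 4 ('bbab')
  [14] 4/10 → 2 ('bb')
  [15] 10/3 → 5 ('bbbab')
  [16] 3/9 → 3 ('bbb')
  [17] 9/8 → 4 ('bbbb')
  [18] 8/7 → 5 ('bbbbb')

n(n+1)/2 = 19·20/2 = 190
Σ LCP = 0 + 2 + 1 + 2 + 4 + 2 + 4 + 0 + 1 + 3 + 5 + 3 + 1 + 4 + 2 + 5 + 3 + 4 + 5 = 51
distinct = 190 − 51 = 139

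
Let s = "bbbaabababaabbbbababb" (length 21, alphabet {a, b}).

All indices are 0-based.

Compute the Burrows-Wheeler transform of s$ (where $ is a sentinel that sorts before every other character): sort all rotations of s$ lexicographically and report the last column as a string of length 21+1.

rank  rotation                last
    0  $bbbaabababaabbbbababb  b
    1  aabababaabbbbababb$bbb  b
    2  aabbbbababb$bbbaababab  b
    3  abaabbbbababb$bbbaabab  b
    4  ababaabbbbababb$bbbaab  b
    5  abababaabbbbababb$bbba  a
    6  ababb$bbbaabababaabbbb  b
    7  abb$bbbaabababaabbbbab  b
    8  abbbbababb$bbbaabababa  a
    9  b$bbbaabababaabbbbabab  b
   10  baabababaabbbbababb$bb  b
   11  baabbbbababb$bbbaababa  a
   12  babaabbbbababb$bbbaaba  a
   13  bababaabbbbababb$bbbaa  a
   14  bababb$bbbaabababaabbb  b
   15  babb$bbbaabababaabbbba  a
   16  bb$bbbaabababaabbbbaba  a
   17  bbaabababaabbbbababb$b  b
   18  bbababb$bbbaabababaabb  b
   19  bbbaabababaabbbbababb$  $
   20  bbbababb$bbbaabababaab  b
   21  bbbbababb$bbbaabababaa  a

bbbbbabbabbaaabaabb$ba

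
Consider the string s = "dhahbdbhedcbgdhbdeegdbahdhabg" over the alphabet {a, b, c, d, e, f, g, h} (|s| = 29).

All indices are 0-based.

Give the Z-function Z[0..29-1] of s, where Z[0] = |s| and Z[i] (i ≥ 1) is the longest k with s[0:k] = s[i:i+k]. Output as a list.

[29, 0, 0, 0, 0, 1, 0, 0, 0, 1, 0, 0, 0, 2, 0, 0, 1, 0, 0, 0, 1, 0, 0, 0, 3, 0, 0, 0, 0]

Z[0]=29
i=1: i≥r, start 0; Z[1]=0
i=2: i≥r, start 0; Z[2]=0
i=3: i≥r, start 0; Z[3]=0
i=4: i≥r, start 0; Z[4]=0
i=5: i≥r, start 0; Z[5]=1 scan→box=[5,6)
i=6: i≥r, start 0; Z[6]=0
i=7: i≥r, start 0; Z[7]=0
i=8: i≥r, start 0; Z[8]=0
i=9: i≥r, start 0; Z[9]=1 scan→box=[9,10)
i=10: i≥r, start 0; Z[10]=0
i=11: i≥r, start 0; Z[11]=0
i=12: i≥r, start 0; Z[12]=0
i=13: i≥r, start 0; Z[13]=2 scan→box=[13,15)
i=14: min(r-i=1, Z[1]=0)=0; Z[14]=0
i=15: i≥r, start 0; Z[15]=0
i=16: i≥r, start 0; Z[16]=1 scan→box=[16,17)
i=17: i≥r, start 0; Z[17]=0
i=18: i≥r, start 0; Z[18]=0
i=19: i≥r, start 0; Z[19]=0
i=20: i≥r, start 0; Z[20]=1 scan→box=[20,21)
i=21: i≥r, start 0; Z[21]=0
i=22: i≥r, start 0; Z[22]=0
i=23: i≥r, start 0; Z[23]=0
i=24: i≥r, start 0; Z[24]=3 scan→box=[24,27)
i=25: min(r-i=2, Z[1]=0)=0; Z[25]=0
i=26: min(r-i=1, Z[2]=0)=0; Z[26]=0
i=27: i≥r, start 0; Z[27]=0
i=28: i≥r, start 0; Z[28]=0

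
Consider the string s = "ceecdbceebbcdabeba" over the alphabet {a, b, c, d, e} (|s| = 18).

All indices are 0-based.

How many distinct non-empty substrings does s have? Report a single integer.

rank→(start, suffix):
  0 → (17, 'a')
  1 → (13, 'abeba')
  2 → (16, 'ba')
  3 → (9, 'bbcdabeba')
  4 → (10, 'bcdabeba')
  5 → (5, 'bceebbcdabeba')
  6 → (14, 'beba')
  7 → (11, 'cdabeba')
  8 → (3, 'cdbceebbcdabeba')
  9 → (6, 'ceebbcdabeba')
  10 → (0, 'ceecdbceebbcdabeba')
  11 → (12, 'dabeba')
  12 → (4, 'dbceebbcdabeba')
  13 → (15, 'eba')
  14 → (8, 'ebbcdabeba')
  15 → (2, 'ecdbceebbcdabeba')
  16 → (7, 'eebbcdabeba')
  17 → (1, 'eecdbceebbcdabeba')

SA = [17, 13, 16, 9, 10, 5, 14, 11, 3, 6, 0, 12, 4, 15, 8, 2, 7, 1]
i: (SA[i-1],SA[i]) lcp shared
  1: (17,13) 1 'a'
  2: (13,16) 0 ''
  3: (16,9) 1 'b'
  4: (9,10) 1 'b'
  5: (10,5) 2 'bc'
  6: (5,14) 1 'b'
  7: (14,11) 0 ''
  8: (11,3) 2 'cd'
  9: (3,6) 1 'c'
  10: (6,0) 3 'cee'
  11: (0,12) 0 ''
  12: (12,4) 1 'd'
  13: (4,15) 0 ''
  14: (15,8) 2 'eb'
  15: (8,2) 1 'e'
  16: (2,7) 1 'e'
  17: (7,1) 2 'ee'

n(n+1)/2 = 18·19/2 = 171
Σ LCP = 0 + 1 + 0 + 1 + 1 + 2 + 1 + 0 + 2 + 1 + 3 + 0 + 1 + 0 + 2 + 1 + 1 + 2 = 19
distinct = 171 − 19 = 152

152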